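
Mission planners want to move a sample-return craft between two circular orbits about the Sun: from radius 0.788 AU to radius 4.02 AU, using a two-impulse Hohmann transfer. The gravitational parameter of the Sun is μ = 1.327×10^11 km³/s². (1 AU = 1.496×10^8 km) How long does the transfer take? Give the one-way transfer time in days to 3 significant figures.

t = 681 days

In km: r₁ = 0.788 × 1.496×10^8 = 1.178848×10^8 km; r₂ = 4.02 × 1.496×10^8 = 6.01392×10^8 km.
Transfer-ellipse semi-major axis a_t = (r₁ + r₂)/2 = (1.178848×10^8 + 6.01392×10^8)/2 = 3.596384×10^8 km.
Transfer time t = π√(a_t³/μ) = π√((3.596384×10^8)³ / 1.327×10^11) = 5.882×10^7 s.
Converting: 5.882×10^7 s ÷ 86400 s/day = 681 days.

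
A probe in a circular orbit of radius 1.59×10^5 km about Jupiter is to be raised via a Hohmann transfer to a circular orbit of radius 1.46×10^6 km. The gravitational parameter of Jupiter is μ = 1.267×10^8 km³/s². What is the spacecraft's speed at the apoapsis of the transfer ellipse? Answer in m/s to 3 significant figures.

v = 4130 m/s

Transfer-ellipse semi-major axis a_t = (r₁ + r₂)/2 = (1.590×10^5 + 1.460×10^6)/2 = 8.095×10^5 km.
The apoapsis of the transfer ellipse is at r = 1.460×10^6 km.
From the vis-viva equation, v = √[μ(2/r − 1/a_t)] = 4.129 km/s.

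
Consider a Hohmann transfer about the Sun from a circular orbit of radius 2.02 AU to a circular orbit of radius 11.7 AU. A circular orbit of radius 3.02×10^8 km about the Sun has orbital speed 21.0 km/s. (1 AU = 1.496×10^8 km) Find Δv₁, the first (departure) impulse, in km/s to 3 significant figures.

Δv₁ = 6.42 km/s

From the circular-orbit relation v² = μ/r at r = 3.02×10^8 km: μ = v²r = (21.0)² × 3.02×10^8 = 1.33182×10^11 km³/s².
In km: r₁ = 2.02 × 1.496×10^8 = 3.02192×10^8 km; r₂ = 11.7 × 1.496×10^8 = 1.75032×10^9 km.
Semi-major axis of the transfer orbit: a_t = (3.02192×10^8 + 1.75032×10^9)/2 = 1.026256×10^9 km.
Circular speed at r = 3.02192×10^8 km: v_c = √(μ/r) = 20.9933 km/s.
Vis-viva on the transfer ellipse at r = 3.02192×10^8 km gives v_t = √[μ(2/r − 1/a_t)] = 27.4165 km/s.
Δv₁ = |v_t − v_c| = |27.4165 − 20.9933| = 6.423 km/s.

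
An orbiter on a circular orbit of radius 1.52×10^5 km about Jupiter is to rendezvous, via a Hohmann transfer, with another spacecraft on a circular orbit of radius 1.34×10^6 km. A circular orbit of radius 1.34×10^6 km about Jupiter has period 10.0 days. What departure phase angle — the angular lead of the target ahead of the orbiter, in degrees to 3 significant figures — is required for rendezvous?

φ = 105°

From Kepler's third law T² = 4π²r³/μ at r = 1.34×10^6 km, T = 10.0 days = 10.0 × 86400 s = 8.640×10^5 s: μ = 4π²r³/T² = 1.27247×10^8 km³/s².
Transfer-ellipse semi-major axis a_t = (r₁ + r₂)/2 = (1.520×10^5 + 1.340×10^6)/2 = 7.460×10^5 km.
Transfer time t = π√(a_t³/μ) = 1.794×10^5 s.
Target angular speed ω₂ = √(μ/r₂³) = 7.272×10^-6 rad/s.
Angle swept by the target during transfer: ω₂·t = 1.305 rad = 74.77°.
The orbiter traverses 180° on the transfer ellipse, so the target must lead by 180° − 74.77° = 105°.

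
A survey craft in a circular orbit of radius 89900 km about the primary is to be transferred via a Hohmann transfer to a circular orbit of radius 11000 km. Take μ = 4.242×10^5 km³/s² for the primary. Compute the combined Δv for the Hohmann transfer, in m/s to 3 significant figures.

Δv = 3240 m/s

Transfer-ellipse semi-major axis a_t = (r₁ + r₂)/2 = (89900 + 11000)/2 = 50450 km.
Circular speed at r₁: v₁ = √(μ/r₁) = √(4.242×10^5/89900) = 2.172 km/s.
Transfer-orbit speed at r₁ (vis-viva equation): v_a = √[μ(2/r₁ − 1/a_t)] = 1.014 km/s.
First burn Δv₁ = |v_a − v₁| = 1.158 km/s.
At r₂, v₂ = √(μ/r₂) = 6.210 km/s.
Transfer-orbit speed at r₂: v_p = √[μ(2/r₂ − 1/a_t)] = 8.290 km/s.
Second burn Δv₂ = |v₂ − v_p| = 2.080 km/s.
Δv = Δv₁ + Δv₂ = 1.158 + 2.080 = 3.238 km/s.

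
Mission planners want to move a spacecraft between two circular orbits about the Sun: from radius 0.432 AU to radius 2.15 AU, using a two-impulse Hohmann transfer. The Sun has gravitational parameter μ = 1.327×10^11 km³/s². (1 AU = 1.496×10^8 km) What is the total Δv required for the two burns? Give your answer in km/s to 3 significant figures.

Δv = 21.7 km/s

In km: r₁ = 0.432 × 1.496×10^8 = 6.46272×10^7 km; r₂ = 2.15 × 1.496×10^8 = 3.2164×10^8 km.
The Hohmann ellipse has a_t = (r₁ + r₂)/2 = 1.931336×10^8 km.
At r₁ the circular-orbit speed is v₁ = √(μ/r₁) = 45.314 km/s.
On the transfer ellipse at r₁, v² = μ(2/r − 1/a) gives v_p = √[μ(2/r₁ − 1/a_t)] = 58.477 km/s.
First burn Δv₁ = |v_p − v₁| = 13.163 km/s.
At r₂, v₂ = √(μ/r₂) = 20.3119 km/s.
Transfer-orbit speed at r₂: v_a = √[μ(2/r₂ − 1/a_t)] = 11.7498 km/s.
Second burn Δv₂ = |v₂ − v_a| = 8.5621 km/s.
Δv = Δv₁ + Δv₂ = 13.163 + 8.5621 = 21.73 km/s.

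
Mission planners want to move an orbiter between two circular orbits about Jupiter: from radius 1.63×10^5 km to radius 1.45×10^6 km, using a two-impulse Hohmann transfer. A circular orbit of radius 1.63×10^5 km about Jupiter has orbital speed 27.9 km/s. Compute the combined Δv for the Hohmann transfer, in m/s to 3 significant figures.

Δv = 14700 m/s

From the circular-orbit relation v² = μ/r at r = 1.63×10^5 km: μ = v²r = (27.9)² × 1.63×10^5 = 1.26881×10^8 km³/s².
The Hohmann ellipse has a_t = (r₁ + r₂)/2 = 8.065×10^5 km.
Circular speed at r₁: v₁ = √(μ/r₁) = √(1.26881×10^8/1.630×10^5) = 27.90 km/s.
On the transfer ellipse at r₁, vis-viva equation gives v_p = √[μ(2/r₁ − 1/a_t)] = 37.41 km/s.
First burn Δv₁ = |v_p − v₁| = 9.510 km/s.
At r₂, v₂ = √(μ/r₂) = 9.354 km/s.
Transfer-orbit speed at r₂: v_a = √[μ(2/r₂ − 1/a_t)] = 4.205 km/s.
Second burn Δv₂ = |v₂ − v_a| = 5.149 km/s.
Δv = Δv₁ + Δv₂ = 9.510 + 5.149 = 14.66 km/s.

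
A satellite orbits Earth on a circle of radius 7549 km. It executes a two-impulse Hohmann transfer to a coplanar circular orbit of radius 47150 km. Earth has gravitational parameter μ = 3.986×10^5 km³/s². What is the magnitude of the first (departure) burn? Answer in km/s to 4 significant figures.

Semi-major axis of the transfer orbit: a_t = (7549 + 47150)/2 = 27349.5 km.
On the circular orbit at r = 7549 km, v_c = √(μ/r) = 7.2665 km/s.
Transfer-orbit speed at the same r (vis-viva, a = a_t): v_t = √[μ(2/r − 1/a_t)] = 9.5409 km/s.
Δv₁ = |v_t − v_c| = |9.5409 − 7.2665| = 2.274 km/s.

Δv₁ = 2.274 km/s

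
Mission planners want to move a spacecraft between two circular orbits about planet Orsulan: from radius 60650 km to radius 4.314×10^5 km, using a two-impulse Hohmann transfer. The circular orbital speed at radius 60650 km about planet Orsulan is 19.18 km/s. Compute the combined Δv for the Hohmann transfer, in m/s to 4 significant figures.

From the circular-orbit relation v² = μ/r at r = 60650 km: μ = v²r = (19.18)² × 60650 = 2.23115×10^7 km³/s².
Semi-major axis of the transfer orbit: a_t = (60650 + 4.314×10^5)/2 = 2.46025×10^5 km.
At r₁ the circular-orbit speed is v₁ = √(μ/r₁) = 19.180 km/s.
Transfer-orbit speed at r₁ (vis-viva equation): v_p = √[μ(2/r₁ − 1/a_t)] = 25.398 km/s.
First burn Δv₁ = |v_p − v₁| = 6.218 km/s.
At r₂, v₂ = √(μ/r₂) = 7.192 km/s.
Transfer-orbit speed at r₂: v_a = √[μ(2/r₂ − 1/a_t)] = 3.571 km/s.
Second burn Δv₂ = |v₂ − v_a| = 3.621 km/s.
Total Δv = Δv₁ + Δv₂ = 9.839 km/s.

Δv = 9839 m/s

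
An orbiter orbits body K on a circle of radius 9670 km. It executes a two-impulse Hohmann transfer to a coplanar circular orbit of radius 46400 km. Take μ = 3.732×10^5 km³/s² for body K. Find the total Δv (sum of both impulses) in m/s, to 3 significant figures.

Semi-major axis of the transfer orbit: a_t = (9670 + 46400)/2 = 28035 km.
Circular speed at r₁: v₁ = √(μ/r₁) = √(3.732×10^5/9670) = 6.212 km/s.
On the transfer ellipse at r₁, vis-viva equation gives v_p = √[μ(2/r₁ − 1/a_t)] = 7.992 km/s.
First burn Δv₁ = |v_p − v₁| = 1.780 km/s.
At r₂, v₂ = √(μ/r₂) = 2.836 km/s.
Transfer-orbit speed at r₂: v_a = √[μ(2/r₂ − 1/a_t)] = 1.666 km/s.
Second burn Δv₂ = |v₂ − v_a| = 1.170 km/s.
Δv = Δv₁ + Δv₂ = 1.780 + 1.170 = 2.950 km/s.

Δv = 2950 m/s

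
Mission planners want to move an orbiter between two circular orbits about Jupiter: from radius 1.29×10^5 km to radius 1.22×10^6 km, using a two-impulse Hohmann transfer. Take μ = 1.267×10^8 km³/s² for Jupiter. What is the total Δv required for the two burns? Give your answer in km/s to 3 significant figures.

Semi-major axis of the transfer orbit: a_t = (1.290×10^5 + 1.220×10^6)/2 = 6.745×10^5 km.
At r₁ the circular-orbit speed is v₁ = √(μ/r₁) = 31.34 km/s.
On the transfer ellipse at r₁, v² = μ(2/r − 1/a) gives v_p = √[μ(2/r₁ − 1/a_t)] = 42.15 km/s.
First burn Δv₁ = |v_p − v₁| = 10.81 km/s.
Circular speed at r₂: v₂ = √(μ/r₂) = 10.191 km/s.
Transfer-orbit speed at r₂: v_a = √[μ(2/r₂ − 1/a_t)] = 4.4567 km/s.
Second burn Δv₂ = |v₂ − v_a| = 5.734 km/s.
Total Δv = Δv₁ + Δv₂ = 16.54 km/s.

Δv = 16.5 km/s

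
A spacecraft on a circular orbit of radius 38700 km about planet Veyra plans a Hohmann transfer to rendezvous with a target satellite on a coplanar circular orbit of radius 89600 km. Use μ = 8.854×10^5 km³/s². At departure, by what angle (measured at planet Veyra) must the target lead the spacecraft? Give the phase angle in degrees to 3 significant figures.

The Hohmann ellipse has a_t = (r₁ + r₂)/2 = 64150 km.
Transfer time t = π√(a_t³/μ) = 54250 s.
Target angular speed ω₂ = √(μ/r₂³) = 3.508×10^-5 rad/s.
Angle swept by the target during transfer: ω₂·t = 1.903 rad = 109.0°.
Arrival is 180° from departure on the ellipse, so φ = 180° − 109.0° = 71.0°.

φ = 71.0°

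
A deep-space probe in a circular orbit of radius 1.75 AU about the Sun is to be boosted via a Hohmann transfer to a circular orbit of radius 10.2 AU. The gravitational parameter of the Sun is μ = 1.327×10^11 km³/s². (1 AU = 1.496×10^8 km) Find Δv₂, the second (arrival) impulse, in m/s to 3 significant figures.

In km: r₁ = 1.75 × 1.496×10^8 = 2.618×10^8 km; r₂ = 10.2 × 1.496×10^8 = 1.52592×10^9 km.
Transfer-ellipse semi-major axis a_t = (r₁ + r₂)/2 = (2.618×10^8 + 1.52592×10^9)/2 = 8.9386×10^8 km.
On the circular orbit at r = 1.52592×10^9 km, v_c = √(μ/r) = 9.3254 km/s.
Transfer-orbit speed at the same r (vis-viva, a = a_t): v_t = √[μ(2/r − 1/a_t)] = 5.0468 km/s.
Δv₂ = |v_t − v_c| = |5.0468 − 9.3254| = 4.279 km/s.

Δv₂ = 4280 m/s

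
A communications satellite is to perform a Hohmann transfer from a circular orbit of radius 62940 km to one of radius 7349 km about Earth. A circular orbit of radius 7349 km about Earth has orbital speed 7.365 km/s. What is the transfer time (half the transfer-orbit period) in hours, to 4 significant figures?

From the circular-orbit relation v² = μ/r at r = 7349 km: μ = v²r = (7.365)² × 7349 = 3.98633×10^5 km³/s².
Transfer-ellipse semi-major axis a_t = (r₁ + r₂)/2 = (62940 + 7349)/2 = 35144.5 km.
Transfer time t = π√(a_t³/μ) = π√((35144.5)³ / 3.98633×10^5) = 32780 s.
Converting: 32780 s ÷ 3600 s/hour = 9.106 hours.

t = 9.106 hours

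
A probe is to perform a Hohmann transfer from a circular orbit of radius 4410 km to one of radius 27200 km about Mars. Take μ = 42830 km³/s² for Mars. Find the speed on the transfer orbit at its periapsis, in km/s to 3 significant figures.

Semi-major axis of the transfer orbit: a_t = (4410 + 27200)/2 = 15805 km.
The periapsis of the transfer ellipse is at r = 4410 km.
From the vis-viva equation, v = √[μ(2/r − 1/a_t)] = 4.088 km/s.

v = 4.09 km/s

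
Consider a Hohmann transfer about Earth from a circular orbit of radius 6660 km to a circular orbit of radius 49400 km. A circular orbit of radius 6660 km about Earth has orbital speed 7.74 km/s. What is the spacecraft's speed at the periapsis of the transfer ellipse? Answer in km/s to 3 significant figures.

v = 10.3 km/s

From the circular-orbit relation v² = μ/r at r = 6660 km: μ = v²r = (7.74)² × 6660 = 3.98985×10^5 km³/s².
Semi-major axis of the transfer orbit: a_t = (6660 + 49400)/2 = 28030 km.
The periapsis of the transfer ellipse is at r = 6660 km.
Vis-viva: v = √[μ(2/r − 1/a_t)] = √[3.98985×10^5 × (2/6660 − 1/28030)] = 10.28 km/s.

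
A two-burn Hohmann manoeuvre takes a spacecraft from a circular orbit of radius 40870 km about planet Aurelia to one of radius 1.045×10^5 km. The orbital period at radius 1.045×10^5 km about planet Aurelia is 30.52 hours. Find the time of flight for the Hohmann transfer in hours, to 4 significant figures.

From Kepler's third law T² = 4π²r³/μ at r = 1.045×10^5 km, T = 30.52 hours = 30.52 × 3600 s = 1.09872×10^5 s: μ = 4π²r³/T² = 3.73194×10^6 km³/s².
The Hohmann ellipse has a_t = (r₁ + r₂)/2 = 72685 km.
Transfer time t = π√(a_t³/μ) = π√((72685)³ / 3.73194×10^6) = 31868 s.
Converting: 31868 s ÷ 3600 s/hour = 8.852 hours.

t = 8.852 hours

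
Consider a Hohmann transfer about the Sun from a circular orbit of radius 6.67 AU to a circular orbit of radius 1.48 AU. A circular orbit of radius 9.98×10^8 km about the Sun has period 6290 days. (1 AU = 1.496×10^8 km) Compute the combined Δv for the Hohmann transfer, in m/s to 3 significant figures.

Δv = 11400 m/s

From Kepler's third law T² = 4π²r³/μ at r = 9.98×10^8 km, T = 6290 days = 6290 × 86400 s = 5.43456×10^8 s: μ = 4π²r³/T² = 1.32869×10^11 km³/s².
In km: r₁ = 6.67 × 1.496×10^8 = 9.97832×10^8 km; r₂ = 1.48 × 1.496×10^8 = 2.21408×10^8 km.
Semi-major axis of the transfer orbit: a_t = (9.97832×10^8 + 2.21408×10^8)/2 = 6.0962×10^8 km.
Circular speed at r₁: v₁ = √(μ/r₁) = √(1.32869×10^11/9.97832×10^8) = 11.539 km/s.
Transfer-orbit speed at r₁ (v² = μ(2/r − 1/a)): v_a = √[μ(2/r₁ − 1/a_t)] = 6.9542 km/s.
First burn Δv₁ = |v_a − v₁| = 4.585 km/s.
Circular speed at r₂: v₂ = √(μ/r₂) = 24.497 km/s.
Transfer-orbit speed at r₂: v_p = √[μ(2/r₂ − 1/a_t)] = 31.341 km/s.
Second burn Δv₂ = |v₂ − v_p| = 6.844 km/s.
Δv = Δv₁ + Δv₂ = 4.585 + 6.844 = 11.43 km/s.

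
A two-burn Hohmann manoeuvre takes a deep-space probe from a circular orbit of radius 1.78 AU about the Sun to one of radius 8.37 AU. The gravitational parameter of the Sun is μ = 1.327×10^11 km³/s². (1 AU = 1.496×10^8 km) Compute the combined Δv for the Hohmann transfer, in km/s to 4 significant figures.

Δv = 10.54 km/s

In km: r₁ = 1.78 × 1.496×10^8 = 2.66288×10^8 km; r₂ = 8.37 × 1.496×10^8 = 1.252152×10^9 km.
Semi-major axis of the transfer orbit: a_t = (2.66288×10^8 + 1.252152×10^9)/2 = 7.5922×10^8 km.
At r₁ the circular-orbit speed is v₁ = √(μ/r₁) = 22.323 km/s.
Transfer-orbit speed at r₁ (vis-viva equation): v_p = √[μ(2/r₁ − 1/a_t)] = 28.668 km/s.
First burn Δv₁ = |v_p − v₁| = 6.345 km/s.
At r₂, v₂ = √(μ/r₂) = 10.295 km/s.
Transfer-orbit speed at r₂: v_a = √[μ(2/r₂ − 1/a_t)] = 6.0968 km/s.
Second burn Δv₂ = |v₂ − v_a| = 4.198 km/s.
Δv = Δv₁ + Δv₂ = 6.345 + 4.198 = 10.54 km/s.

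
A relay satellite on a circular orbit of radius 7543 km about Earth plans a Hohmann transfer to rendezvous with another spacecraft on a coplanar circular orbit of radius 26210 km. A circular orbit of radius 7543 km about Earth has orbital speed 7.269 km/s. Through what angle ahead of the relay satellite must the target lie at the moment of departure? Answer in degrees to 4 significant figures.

From the circular-orbit relation v² = μ/r at r = 7543 km: μ = v²r = (7.269)² × 7543 = 3.98560×10^5 km³/s².
The Hohmann ellipse has a_t = (r₁ + r₂)/2 = 16876.5 km.
The half-period of the transfer ellipse is t = π√(a_t³/μ) = 10910 s.
The target's mean motion on its circular orbit is ω₂ = √(μ/r₂³) = 1.4878×10^-4 rad/s.
Angle swept by the target during transfer: ω₂·t = 1.6232 rad = 93.00°.
Arrival is 180° from departure on the ellipse, so φ = 180° − 93.00° = 87.00°.

φ = 87.00°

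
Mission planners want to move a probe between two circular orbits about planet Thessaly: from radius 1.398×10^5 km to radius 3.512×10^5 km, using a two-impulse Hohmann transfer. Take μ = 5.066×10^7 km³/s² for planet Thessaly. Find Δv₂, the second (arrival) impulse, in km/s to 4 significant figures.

Δv₂ = 2.947 km/s

Transfer-ellipse semi-major axis a_t = (r₁ + r₂)/2 = (1.398×10^5 + 3.512×10^5)/2 = 2.455×10^5 km.
On the circular orbit at r = 3.512×10^5 km, v_c = √(μ/r) = 12.01 km/s.
Vis-viva on the transfer ellipse at r = 3.512×10^5 km gives v_t = √[μ(2/r − 1/a_t)] = 9.063 km/s.
Δv₂ = |v_t − v_c| = |9.063 − 12.01| = 2.947 km/s.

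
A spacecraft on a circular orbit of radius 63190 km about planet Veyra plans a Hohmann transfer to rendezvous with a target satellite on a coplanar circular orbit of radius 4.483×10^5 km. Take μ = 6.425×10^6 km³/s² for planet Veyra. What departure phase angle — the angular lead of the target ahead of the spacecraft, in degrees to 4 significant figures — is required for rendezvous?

φ = 102.4°

Transfer-ellipse semi-major axis a_t = (r₁ + r₂)/2 = (63190 + 4.483×10^5)/2 = 2.55745×10^5 km.
The half-period of the transfer ellipse is t = π√(a_t³/μ) = 1.603×10^5 s.
Target angular speed ω₂ = √(μ/r₂³) = 8.445×10^-6 rad/s.
Angle swept by the target during transfer: ω₂·t = 1.3537 rad = 77.56°.
The spacecraft traverses 180° on the transfer ellipse, so the target must lead by 180° − 77.56° = 102.4°.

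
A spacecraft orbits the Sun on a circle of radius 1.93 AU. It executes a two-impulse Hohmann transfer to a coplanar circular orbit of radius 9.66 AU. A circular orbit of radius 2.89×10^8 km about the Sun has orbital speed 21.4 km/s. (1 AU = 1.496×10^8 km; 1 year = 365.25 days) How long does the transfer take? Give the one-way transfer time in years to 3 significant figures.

From the circular-orbit relation v² = μ/r at r = 2.89×10^8 km: μ = v²r = (21.4)² × 2.89×10^8 = 1.32350×10^11 km³/s².
In km: r₁ = 1.93 × 1.496×10^8 = 2.88728×10^8 km; r₂ = 9.66 × 1.496×10^8 = 1.445136×10^9 km.
Semi-major axis of the transfer orbit: a_t = (2.88728×10^8 + 1.445136×10^9)/2 = 8.66932×10^8 km.
By Kepler's third law the transfer-orbit period is T = 2π√(a_t³/μ), so t = T/2 = 2.204×10^8 s.
Converting: 2.204×10^8 s ÷ 3.15576×10^7 s/year (365.25 × 86400) = 6.98 years.

t = 6.98 years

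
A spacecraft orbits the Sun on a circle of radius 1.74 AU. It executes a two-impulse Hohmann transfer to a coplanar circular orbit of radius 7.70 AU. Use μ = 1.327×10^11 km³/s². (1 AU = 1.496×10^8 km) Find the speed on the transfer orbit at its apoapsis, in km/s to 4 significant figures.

In km: r₁ = 1.74 × 1.496×10^8 = 2.60304×10^8 km; r₂ = 7.70 × 1.496×10^8 = 1.15192×10^9 km.
Semi-major axis of the transfer orbit: a_t = (2.60304×10^8 + 1.15192×10^9)/2 = 7.06112×10^8 km.
At apoapsis, r = 1.15192×10^9 km.
From the vis-viva equation, v = √[μ(2/r − 1/a_t)] = 6.517 km/s.

v = 6.517 km/s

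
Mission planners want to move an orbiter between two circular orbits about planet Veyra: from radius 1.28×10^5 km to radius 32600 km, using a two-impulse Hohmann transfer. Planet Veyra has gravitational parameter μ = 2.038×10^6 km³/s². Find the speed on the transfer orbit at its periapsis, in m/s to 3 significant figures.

v = 9980 m/s

The Hohmann ellipse has a_t = (r₁ + r₂)/2 = 80300 km.
At periapsis, r = 32600 km.
Vis-viva: v = √[μ(2/r − 1/a_t)] = √[2.038×10^6 × (2/32600 − 1/80300)] = 9.983 km/s.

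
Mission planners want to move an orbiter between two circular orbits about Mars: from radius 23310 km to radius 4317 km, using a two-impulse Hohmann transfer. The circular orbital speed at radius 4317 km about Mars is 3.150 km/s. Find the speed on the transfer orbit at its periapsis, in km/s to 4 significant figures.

From the circular-orbit relation v² = μ/r at r = 4317 km: μ = v²r = (3.150)² × 4317 = 42835.4 km³/s².
Transfer-ellipse semi-major axis a_t = (r₁ + r₂)/2 = (23310 + 4317)/2 = 13813.5 km.
At periapsis, r = 4317 km.
Applying v² = μ(2/r − 1/a_t): v = 4.092 km/s.

v = 4.092 km/s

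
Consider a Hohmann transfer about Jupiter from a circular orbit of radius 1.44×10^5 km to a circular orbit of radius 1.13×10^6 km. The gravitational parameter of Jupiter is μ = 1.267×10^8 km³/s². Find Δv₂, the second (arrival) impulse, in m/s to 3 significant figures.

The Hohmann ellipse has a_t = (r₁ + r₂)/2 = 6.370×10^5 km.
Circular speed at r = 1.130×10^6 km: v_c = √(μ/r) = 10.5889 km/s.
Vis-viva on the transfer ellipse at r = 1.130×10^6 km gives v_t = √[μ(2/r − 1/a_t)] = 5.03455 km/s.
Δv₂ = |v_t − v_c| = |5.03455 − 10.5889| = 5.554 km/s.

Δv₂ = 5550 m/s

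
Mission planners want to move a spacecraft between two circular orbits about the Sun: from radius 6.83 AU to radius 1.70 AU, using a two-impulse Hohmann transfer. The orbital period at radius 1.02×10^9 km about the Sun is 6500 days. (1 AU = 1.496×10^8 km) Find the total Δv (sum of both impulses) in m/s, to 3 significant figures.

Δv = 10300 m/s

From Kepler's third law T² = 4π²r³/μ at r = 1.02×10^9 km, T = 6500 days = 6500 × 86400 s = 5.616×10^8 s: μ = 4π²r³/T² = 1.32833×10^11 km³/s².
In km: r₁ = 6.83 × 1.496×10^8 = 1.021768×10^9 km; r₂ = 1.70 × 1.496×10^8 = 2.5432×10^8 km.
Semi-major axis of the transfer orbit: a_t = (1.021768×10^9 + 2.5432×10^8)/2 = 6.38044×10^8 km.
Circular speed at r₁: v₁ = √(μ/r₁) = √(1.32833×10^11/1.021768×10^9) = 11.4019 km/s.
On the transfer ellipse at r₁, v² = μ(2/r − 1/a) gives v_a = √[μ(2/r₁ − 1/a_t)] = 7.19850 km/s.
First burn Δv₁ = |v_a − v₁| = 4.203 km/s.
At r₂, v₂ = √(μ/r₂) = 22.854 km/s.
Transfer-orbit speed at r₂: v_p = √[μ(2/r₂ − 1/a_t)] = 28.921 km/s.
Second burn Δv₂ = |v₂ − v_p| = 6.067 km/s.
Total Δv = Δv₁ + Δv₂ = 10.27 km/s.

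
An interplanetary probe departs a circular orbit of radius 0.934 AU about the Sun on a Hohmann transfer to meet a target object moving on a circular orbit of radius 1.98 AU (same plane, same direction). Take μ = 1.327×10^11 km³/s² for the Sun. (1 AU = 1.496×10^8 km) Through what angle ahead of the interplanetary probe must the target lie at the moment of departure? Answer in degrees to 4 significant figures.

φ = 66.38°

In km: r₁ = 0.934 × 1.496×10^8 = 1.397264×10^8 km; r₂ = 1.98 × 1.496×10^8 = 2.96208×10^8 km.
The Hohmann ellipse has a_t = (r₁ + r₂)/2 = 2.179672×10^8 km.
The half-period of the transfer ellipse is t = π√(a_t³/μ) = 2.775×10^7 s.
The target's mean motion on its circular orbit is ω₂ = √(μ/r₂³) = 7.146×10^-8 rad/s.
Angle swept by the target during transfer: ω₂·t = 1.983 rad = 113.62°.
Arrival is 180° from departure on the ellipse, so φ = 180° − 113.62° = 66.38°.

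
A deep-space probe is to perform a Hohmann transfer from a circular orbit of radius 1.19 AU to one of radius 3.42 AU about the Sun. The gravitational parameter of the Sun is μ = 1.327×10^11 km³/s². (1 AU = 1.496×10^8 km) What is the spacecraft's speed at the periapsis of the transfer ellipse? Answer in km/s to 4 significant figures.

v = 33.26 km/s

In km: r₁ = 1.19 × 1.496×10^8 = 1.78024×10^8 km; r₂ = 3.42 × 1.496×10^8 = 5.11632×10^8 km.
Transfer-ellipse semi-major axis a_t = (r₁ + r₂)/2 = (1.78024×10^8 + 5.11632×10^8)/2 = 3.44828×10^8 km.
At periapsis, r = 1.78024×10^8 km.
From the vis-viva equation, v = √[μ(2/r − 1/a_t)] = 33.26 km/s.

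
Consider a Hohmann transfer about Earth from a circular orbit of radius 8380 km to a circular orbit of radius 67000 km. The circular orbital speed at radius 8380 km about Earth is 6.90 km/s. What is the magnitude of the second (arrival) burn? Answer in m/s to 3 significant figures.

From the circular-orbit relation v² = μ/r at r = 8380 km: μ = v²r = (6.90)² × 8380 = 3.98972×10^5 km³/s².
Transfer-ellipse semi-major axis a_t = (r₁ + r₂)/2 = (8380 + 67000)/2 = 37690 km.
On the circular orbit at r = 67000 km, v_c = √(μ/r) = 2.4402 km/s.
Vis-viva on the transfer ellipse at r = 67000 km gives v_t = √[μ(2/r − 1/a_t)] = 1.1506 km/s.
Δv₂ = |v_t − v_c| = |1.1506 − 2.4402| = 1.290 km/s.

Δv₂ = 1290 m/s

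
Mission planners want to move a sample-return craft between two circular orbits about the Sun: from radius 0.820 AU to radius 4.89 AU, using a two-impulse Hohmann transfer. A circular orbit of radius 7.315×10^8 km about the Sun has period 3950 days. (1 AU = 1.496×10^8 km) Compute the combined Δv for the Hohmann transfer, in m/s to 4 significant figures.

From Kepler's third law T² = 4π²r³/μ at r = 7.315×10^8 km, T = 3950 days = 3950 × 86400 s = 3.4128×10^8 s: μ = 4π²r³/T² = 1.32673×10^11 km³/s².
In km: r₁ = 0.820 × 1.496×10^8 = 1.22672×10^8 km; r₂ = 4.89 × 1.496×10^8 = 7.31544×10^8 km.
Transfer-ellipse semi-major axis a_t = (r₁ + r₂)/2 = (1.22672×10^8 + 7.31544×10^8)/2 = 4.27108×10^8 km.
At r₁ the circular-orbit speed is v₁ = √(μ/r₁) = 32.89 km/s.
On the transfer ellipse at r₁, vis-viva gives v_p = √[μ(2/r₁ − 1/a_t)] = 43.04 km/s.
First burn Δv₁ = |v_p − v₁| = 10.15 km/s.
Circular speed at r₂: v₂ = √(μ/r₂) = 13.467 km/s.
Transfer-orbit speed at r₂: v_a = √[μ(2/r₂ − 1/a_t)] = 7.2173 km/s.
Second burn Δv₂ = |v₂ − v_a| = 6.250 km/s.
Total Δv = Δv₁ + Δv₂ = 16.40 km/s.

Δv = 16400 m/s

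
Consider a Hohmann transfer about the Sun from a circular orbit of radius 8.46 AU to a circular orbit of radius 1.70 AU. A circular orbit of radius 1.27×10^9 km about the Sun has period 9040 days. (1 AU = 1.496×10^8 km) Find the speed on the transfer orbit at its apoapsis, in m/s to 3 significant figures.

v = 5920 m/s

From Kepler's third law T² = 4π²r³/μ at r = 1.27×10^9 km, T = 9040 days = 9040 × 86400 s = 7.81056×10^8 s: μ = 4π²r³/T² = 1.32558×10^11 km³/s².
In km: r₁ = 8.46 × 1.496×10^8 = 1.265616×10^9 km; r₂ = 1.70 × 1.496×10^8 = 2.5432×10^8 km.
Transfer-ellipse semi-major axis a_t = (r₁ + r₂)/2 = (1.265616×10^9 + 2.5432×10^8)/2 = 7.59968×10^8 km.
At apoapsis, r = 1.265616×10^9 km.
Vis-viva: v = √[μ(2/r − 1/a_t)] = √[1.32558×10^11 × (2/1.265616×10^9 − 1/7.59968×10^8)] = 5.920 km/s.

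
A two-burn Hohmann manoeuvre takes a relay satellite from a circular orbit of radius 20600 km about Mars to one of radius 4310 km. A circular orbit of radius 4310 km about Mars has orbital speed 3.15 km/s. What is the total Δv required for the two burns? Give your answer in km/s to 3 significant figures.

From the circular-orbit relation v² = μ/r at r = 4310 km: μ = v²r = (3.15)² × 4310 = 42766.0 km³/s².
Semi-major axis of the transfer orbit: a_t = (20600 + 4310)/2 = 12455 km.
At r₁ the circular-orbit speed is v₁ = √(μ/r₁) = 1.44084 km/s.
Transfer-orbit speed at r₁ (vis-viva): v_a = √[μ(2/r₁ − 1/a_t)] = 0.847583 km/s.
First burn Δv₁ = |v_a − v₁| = 0.5933 km/s.
Circular speed at r₂: v₂ = √(μ/r₂) = 3.1500 km/s.
Transfer-orbit speed at r₂: v_p = √[μ(2/r₂ − 1/a_t)] = 4.0511 km/s.
Second burn Δv₂ = |v₂ − v_p| = 0.9011 km/s.
Δv = Δv₁ + Δv₂ = 0.5933 + 0.9011 = 1.494 km/s.

Δv = 1.49 km/s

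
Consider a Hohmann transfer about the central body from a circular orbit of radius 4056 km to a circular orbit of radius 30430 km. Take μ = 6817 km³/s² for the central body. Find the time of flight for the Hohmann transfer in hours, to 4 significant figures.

Semi-major axis of the transfer orbit: a_t = (4056 + 30430)/2 = 17243 km.
By Kepler's third law the transfer-orbit period is T = 2π√(a_t³/μ), so t = T/2 = 86150 s.
Converting: 86150 s ÷ 3600 s/hour = 23.93 hours.

t = 23.93 hours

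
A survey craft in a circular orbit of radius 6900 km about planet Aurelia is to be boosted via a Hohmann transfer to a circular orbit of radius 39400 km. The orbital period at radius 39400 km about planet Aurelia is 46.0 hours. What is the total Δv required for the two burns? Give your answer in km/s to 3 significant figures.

From Kepler's third law T² = 4π²r³/μ at r = 39400 km, T = 46.0 hours = 46.0 × 3600 s = 1.656×10^5 s: μ = 4π²r³/T² = 88049.7 km³/s².
The Hohmann ellipse has a_t = (r₁ + r₂)/2 = 23150 km.
At r₁ the circular-orbit speed is v₁ = √(μ/r₁) = 3.572 km/s.
On the transfer ellipse at r₁, vis-viva equation gives v_p = √[μ(2/r₁ − 1/a_t)] = 4.660 km/s.
First burn Δv₁ = |v_p − v₁| = 1.088 km/s.
Circular speed at r₂: v₂ = √(μ/r₂) = 1.4949 km/s.
Transfer-orbit speed at r₂: v_a = √[μ(2/r₂ − 1/a_t)] = 0.81614 km/s.
Second burn Δv₂ = |v₂ − v_a| = 0.6788 km/s.
Δv = Δv₁ + Δv₂ = 1.088 + 0.6788 = 1.767 km/s.

Δv = 1.77 km/s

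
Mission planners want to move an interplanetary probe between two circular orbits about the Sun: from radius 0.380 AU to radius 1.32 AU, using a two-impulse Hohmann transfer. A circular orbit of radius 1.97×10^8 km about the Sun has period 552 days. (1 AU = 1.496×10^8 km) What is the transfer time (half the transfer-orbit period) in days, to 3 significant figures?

From Kepler's third law T² = 4π²r³/μ at r = 1.97×10^8 km, T = 552 days = 552 × 86400 s = 4.76928×10^7 s: μ = 4π²r³/T² = 1.32694×10^11 km³/s².
In km: r₁ = 0.380 × 1.496×10^8 = 5.6848×10^7 km; r₂ = 1.32 × 1.496×10^8 = 1.97472×10^8 km.
Transfer-ellipse semi-major axis a_t = (r₁ + r₂)/2 = (5.6848×10^7 + 1.97472×10^8)/2 = 1.2716×10^8 km.
Half the transfer-orbit period gives t = π√(a_t³/μ) = 1.237×10^7 s.
Converting: 1.237×10^7 s ÷ 86400 s/day = 143 days.

t = 143 days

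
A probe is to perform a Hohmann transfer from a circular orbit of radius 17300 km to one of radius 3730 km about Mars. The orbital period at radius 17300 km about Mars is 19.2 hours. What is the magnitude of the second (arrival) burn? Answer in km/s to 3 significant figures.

Δv₂ = 0.957 km/s

From Kepler's third law T² = 4π²r³/μ at r = 17300 km, T = 19.2 hours = 19.2 × 3600 s = 69120 s: μ = 4π²r³/T² = 42784.9 km³/s².
Transfer-ellipse semi-major axis a_t = (r₁ + r₂)/2 = (17300 + 3730)/2 = 10515 km.
Circular speed at r = 3730 km: v_c = √(μ/r) = 3.3868 km/s.
Vis-viva on the transfer ellipse at r = 3730 km gives v_t = √[μ(2/r − 1/a_t)] = 4.3442 km/s.
Δv₂ = |v_t − v_c| = |4.3442 − 3.3868| = 0.9574 km/s.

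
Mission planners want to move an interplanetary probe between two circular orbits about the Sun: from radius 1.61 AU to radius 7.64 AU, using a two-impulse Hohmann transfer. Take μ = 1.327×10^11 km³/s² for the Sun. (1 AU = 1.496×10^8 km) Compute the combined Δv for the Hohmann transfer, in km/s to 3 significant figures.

In km: r₁ = 1.61 × 1.496×10^8 = 2.40856×10^8 km; r₂ = 7.64 × 1.496×10^8 = 1.142944×10^9 km.
Semi-major axis of the transfer orbit: a_t = (2.40856×10^8 + 1.142944×10^9)/2 = 6.919×10^8 km.
Circular speed at r₁: v₁ = √(μ/r₁) = √(1.327×10^11/2.40856×10^8) = 23.472 km/s.
On the transfer ellipse at r₁, v² = μ(2/r − 1/a) gives v_p = √[μ(2/r₁ − 1/a_t)] = 30.168 km/s.
First burn Δv₁ = |v_p − v₁| = 6.696 km/s.
Circular speed at r₂: v₂ = √(μ/r₂) = 10.775 km/s.
Transfer-orbit speed at r₂: v_a = √[μ(2/r₂ − 1/a_t)] = 6.3574 km/s.
Second burn Δv₂ = |v₂ − v_a| = 4.418 km/s.
Δv = Δv₁ + Δv₂ = 6.696 + 4.418 = 11.11 km/s.

Δv = 11.1 km/s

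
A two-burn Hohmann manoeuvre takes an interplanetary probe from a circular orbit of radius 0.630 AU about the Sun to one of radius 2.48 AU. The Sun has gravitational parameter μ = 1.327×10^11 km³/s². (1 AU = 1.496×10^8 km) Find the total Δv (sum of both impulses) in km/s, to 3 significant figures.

Δv = 16.7 km/s

In km: r₁ = 0.630 × 1.496×10^8 = 9.4248×10^7 km; r₂ = 2.48 × 1.496×10^8 = 3.71008×10^8 km.
The Hohmann ellipse has a_t = (r₁ + r₂)/2 = 2.32628×10^8 km.
At r₁ the circular-orbit speed is v₁ = √(μ/r₁) = 37.523 km/s.
On the transfer ellipse at r₁, vis-viva equation gives v_p = √[μ(2/r₁ − 1/a_t)] = 47.387 km/s.
First burn Δv₁ = |v_p − v₁| = 9.864 km/s.
Circular speed at r₂: v₂ = √(μ/r₂) = 18.912 km/s.
Transfer-orbit speed at r₂: v_a = √[μ(2/r₂ − 1/a_t)] = 12.038 km/s.
Second burn Δv₂ = |v₂ − v_a| = 6.874 km/s.
Δv = Δv₁ + Δv₂ = 9.864 + 6.874 = 16.74 km/s.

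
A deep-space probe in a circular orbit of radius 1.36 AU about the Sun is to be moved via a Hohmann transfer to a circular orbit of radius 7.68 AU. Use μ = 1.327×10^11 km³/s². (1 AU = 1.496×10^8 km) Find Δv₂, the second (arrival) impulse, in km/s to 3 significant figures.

In km: r₁ = 1.36 × 1.496×10^8 = 2.03456×10^8 km; r₂ = 7.68 × 1.496×10^8 = 1.148928×10^9 km.
Semi-major axis of the transfer orbit: a_t = (2.03456×10^8 + 1.148928×10^9)/2 = 6.76192×10^8 km.
On the circular orbit at r = 1.148928×10^9 km, v_c = √(μ/r) = 10.747 km/s.
Vis-viva on the transfer ellipse at r = 1.148928×10^9 km gives v_t = √[μ(2/r − 1/a_t)] = 5.8951 km/s.
Δv₂ = |v_t − v_c| = |5.8951 − 10.747| = 4.852 km/s.

Δv₂ = 4.85 km/s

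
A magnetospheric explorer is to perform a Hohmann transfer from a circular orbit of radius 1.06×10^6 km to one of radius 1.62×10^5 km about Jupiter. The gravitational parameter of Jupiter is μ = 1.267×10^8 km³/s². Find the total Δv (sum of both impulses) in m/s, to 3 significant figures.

Δv = 14200 m/s

Transfer-ellipse semi-major axis a_t = (r₁ + r₂)/2 = (1.060×10^6 + 1.620×10^5)/2 = 6.110×10^5 km.
At r₁ the circular-orbit speed is v₁ = √(μ/r₁) = 10.9329 km/s.
On the transfer ellipse at r₁, vis-viva equation gives v_a = √[μ(2/r₁ − 1/a_t)] = 5.62953 km/s.
First burn Δv₁ = |v_a − v₁| = 5.303 km/s.
Circular speed at r₂: v₂ = √(μ/r₂) = 27.966 km/s.
Transfer-orbit speed at r₂: v_p = √[μ(2/r₂ − 1/a_t)] = 36.835 km/s.
Second burn Δv₂ = |v₂ − v_p| = 8.869 km/s.
Δv = Δv₁ + Δv₂ = 5.303 + 8.869 = 14.17 km/s.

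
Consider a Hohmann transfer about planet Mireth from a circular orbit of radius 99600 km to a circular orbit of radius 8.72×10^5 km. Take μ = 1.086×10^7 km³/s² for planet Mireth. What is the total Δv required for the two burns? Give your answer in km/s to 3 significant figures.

Δv = 5.48 km/s

Semi-major axis of the transfer orbit: a_t = (99600 + 8.720×10^5)/2 = 4.858×10^5 km.
Circular speed at r₁: v₁ = √(μ/r₁) = √(1.086×10^7/99600) = 10.442 km/s.
On the transfer ellipse at r₁, vis-viva equation gives v_p = √[μ(2/r₁ − 1/a_t)] = 13.990 km/s.
First burn Δv₁ = |v_p − v₁| = 3.548 km/s.
Circular speed at r₂: v₂ = √(μ/r₂) = 3.529 km/s.
Transfer-orbit speed at r₂: v_a = √[μ(2/r₂ − 1/a_t)] = 1.598 km/s.
Second burn Δv₂ = |v₂ − v_a| = 1.931 km/s.
Δv = Δv₁ + Δv₂ = 3.548 + 1.931 = 5.479 km/s.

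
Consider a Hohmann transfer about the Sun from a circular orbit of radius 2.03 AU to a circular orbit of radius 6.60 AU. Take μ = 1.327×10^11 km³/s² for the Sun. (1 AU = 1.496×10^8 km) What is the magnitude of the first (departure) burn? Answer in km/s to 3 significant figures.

Δv₁ = 4.95 km/s

In km: r₁ = 2.03 × 1.496×10^8 = 3.03688×10^8 km; r₂ = 6.60 × 1.496×10^8 = 9.8736×10^8 km.
Transfer-ellipse semi-major axis a_t = (r₁ + r₂)/2 = (3.03688×10^8 + 9.8736×10^8)/2 = 6.45524×10^8 km.
On the circular orbit at r = 3.03688×10^8 km, v_c = √(μ/r) = 20.904 km/s.
Transfer-orbit speed at the same r (vis-viva, a = a_t): v_t = √[μ(2/r − 1/a_t)] = 25.853 km/s.
Δv₁ = |v_t − v_c| = |25.853 − 20.904| = 4.949 km/s.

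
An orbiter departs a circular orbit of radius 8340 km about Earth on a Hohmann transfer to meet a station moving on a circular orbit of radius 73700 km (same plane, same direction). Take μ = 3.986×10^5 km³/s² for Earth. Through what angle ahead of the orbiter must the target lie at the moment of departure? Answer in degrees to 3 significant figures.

φ = 105°

Transfer-ellipse semi-major axis a_t = (r₁ + r₂)/2 = (8340 + 73700)/2 = 41020 km.
The half-period of the transfer ellipse is t = π√(a_t³/μ) = 41340 s.
Target angular speed ω₂ = √(μ/r₂³) = 3.1555×10^-5 rad/s.
Angle swept by the target during transfer: ω₂·t = 1.3045 rad = 74.74°.
Arrival is 180° from departure on the ellipse, so φ = 180° − 74.74° = 105°.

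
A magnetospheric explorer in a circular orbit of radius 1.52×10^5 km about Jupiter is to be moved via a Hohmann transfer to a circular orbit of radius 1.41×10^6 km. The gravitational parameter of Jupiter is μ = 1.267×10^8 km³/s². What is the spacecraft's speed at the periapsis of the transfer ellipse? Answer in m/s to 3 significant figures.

v = 38800 m/s

The Hohmann ellipse has a_t = (r₁ + r₂)/2 = 7.810×10^5 km.
At periapsis, r = 1.520×10^5 km.
Vis-viva: v = √[μ(2/r − 1/a_t)] = √[1.267×10^8 × (2/1.520×10^5 − 1/7.810×10^5)] = 38.79 km/s.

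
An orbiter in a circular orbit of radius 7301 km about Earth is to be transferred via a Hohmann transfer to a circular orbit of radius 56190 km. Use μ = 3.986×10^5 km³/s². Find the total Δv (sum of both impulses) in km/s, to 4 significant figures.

Transfer-ellipse semi-major axis a_t = (r₁ + r₂)/2 = (7301 + 56190)/2 = 31745.5 km.
Circular speed at r₁: v₁ = √(μ/r₁) = √(3.986×10^5/7301) = 7.38886 km/s.
Transfer-orbit speed at r₁ (vis-viva): v_p = √[μ(2/r₁ − 1/a_t)] = 9.83028 km/s.
First burn Δv₁ = |v_p − v₁| = 2.44142 km/s.
Circular speed at r₂: v₂ = √(μ/r₂) = 2.66342 km/s.
Transfer-orbit speed at r₂: v_a = √[μ(2/r₂ − 1/a_t)] = 1.27729 km/s.
Second burn Δv₂ = |v₂ − v_a| = 1.38613 km/s.
Δv = Δv₁ + Δv₂ = 2.44142 + 1.38613 = 3.828 km/s.

Δv = 3.828 km/s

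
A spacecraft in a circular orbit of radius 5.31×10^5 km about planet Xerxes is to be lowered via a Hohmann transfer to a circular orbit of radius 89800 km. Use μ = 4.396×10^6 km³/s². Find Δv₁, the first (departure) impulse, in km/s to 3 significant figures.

Δv₁ = 1.33 km/s

Semi-major axis of the transfer orbit: a_t = (5.310×10^5 + 89800)/2 = 3.104×10^5 km.
Circular speed at r = 5.310×10^5 km: v_c = √(μ/r) = 2.8773 km/s.
Transfer-orbit speed at the same r (vis-viva, a = a_t): v_t = √[μ(2/r − 1/a_t)] = 1.5476 km/s.
Δv₁ = |v_t − v_c| = |1.5476 − 2.8773| = 1.330 km/s.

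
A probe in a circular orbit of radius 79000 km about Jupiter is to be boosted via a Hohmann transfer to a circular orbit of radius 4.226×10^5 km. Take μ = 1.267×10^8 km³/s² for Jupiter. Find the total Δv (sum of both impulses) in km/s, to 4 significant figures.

Δv = 19.53 km/s

Semi-major axis of the transfer orbit: a_t = (79000 + 4.226×10^5)/2 = 2.508×10^5 km.
Circular speed at r₁: v₁ = √(μ/r₁) = √(1.267×10^8/79000) = 40.0474 km/s.
Transfer-orbit speed at r₁ (v² = μ(2/r − 1/a)): v_p = √[μ(2/r₁ − 1/a_t)] = 51.9847 km/s.
First burn Δv₁ = |v_p − v₁| = 11.937 km/s.
Circular speed at r₂: v₂ = √(μ/r₂) = 17.315 km/s.
Transfer-orbit speed at r₂: v_a = √[μ(2/r₂ − 1/a_t)] = 9.7179 km/s.
Second burn Δv₂ = |v₂ − v_a| = 7.5971 km/s.
Δv = Δv₁ + Δv₂ = 11.937 + 7.5971 = 19.53 km/s.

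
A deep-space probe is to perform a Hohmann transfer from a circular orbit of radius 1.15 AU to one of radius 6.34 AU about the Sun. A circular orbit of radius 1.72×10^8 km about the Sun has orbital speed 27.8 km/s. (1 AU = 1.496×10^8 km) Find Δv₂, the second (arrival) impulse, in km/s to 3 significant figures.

Δv₂ = 5.28 km/s

From the circular-orbit relation v² = μ/r at r = 1.72×10^8 km: μ = v²r = (27.8)² × 1.72×10^8 = 1.32928×10^11 km³/s².
In km: r₁ = 1.15 × 1.496×10^8 = 1.7204×10^8 km; r₂ = 6.34 × 1.496×10^8 = 9.48464×10^8 km.
The Hohmann ellipse has a_t = (r₁ + r₂)/2 = 5.60252×10^8 km.
Circular speed at r = 9.48464×10^8 km: v_c = √(μ/r) = 11.8386 km/s.
Transfer-orbit speed at the same r (vis-viva, a = a_t): v_t = √[μ(2/r − 1/a_t)] = 6.56027 km/s.
Δv₂ = |v_t − v_c| = |6.56027 − 11.8386| = 5.278 km/s.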